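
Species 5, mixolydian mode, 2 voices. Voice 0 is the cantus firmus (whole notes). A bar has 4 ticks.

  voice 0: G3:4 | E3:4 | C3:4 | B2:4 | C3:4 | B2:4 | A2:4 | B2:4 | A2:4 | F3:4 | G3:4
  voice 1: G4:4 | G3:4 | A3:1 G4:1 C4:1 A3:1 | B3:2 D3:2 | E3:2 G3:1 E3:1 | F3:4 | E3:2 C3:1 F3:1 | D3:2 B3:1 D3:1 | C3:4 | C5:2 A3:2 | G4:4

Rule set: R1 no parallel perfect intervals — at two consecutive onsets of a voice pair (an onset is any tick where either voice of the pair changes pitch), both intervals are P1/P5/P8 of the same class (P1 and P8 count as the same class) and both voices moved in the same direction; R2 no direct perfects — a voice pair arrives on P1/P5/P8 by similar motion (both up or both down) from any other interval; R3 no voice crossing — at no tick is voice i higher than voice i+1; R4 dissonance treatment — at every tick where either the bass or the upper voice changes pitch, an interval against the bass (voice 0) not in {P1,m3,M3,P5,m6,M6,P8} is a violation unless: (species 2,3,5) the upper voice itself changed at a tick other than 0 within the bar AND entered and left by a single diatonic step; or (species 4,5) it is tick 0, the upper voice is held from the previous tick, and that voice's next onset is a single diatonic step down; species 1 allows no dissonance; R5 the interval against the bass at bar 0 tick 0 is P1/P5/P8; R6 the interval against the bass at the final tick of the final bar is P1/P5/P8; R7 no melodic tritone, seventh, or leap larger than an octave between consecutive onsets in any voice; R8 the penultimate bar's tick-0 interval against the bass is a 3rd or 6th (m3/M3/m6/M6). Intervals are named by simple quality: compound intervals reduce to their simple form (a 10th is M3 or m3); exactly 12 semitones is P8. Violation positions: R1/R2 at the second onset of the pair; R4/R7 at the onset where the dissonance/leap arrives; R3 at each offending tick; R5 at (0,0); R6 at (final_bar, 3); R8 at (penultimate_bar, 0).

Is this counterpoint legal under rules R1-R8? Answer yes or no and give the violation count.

No (9 violations)

bar 0: v0=G3 v1=G4 (P8)
bar 1: v0=E3 v1=G3 (m3)
bar 2: v0=C3 v1=A3 (M6)
bar 3: v0=B2 v1=B3 (P8)
bar 4: v0=C3 v1=E3 (M3)
bar 5: v0=B2 v1=F3 (TT)
bar 6: v0=A2 v1=E3 (P5)
bar 7: v0=B2 v1=D3 (m3)
bar 8: v0=A2 v1=C3 (m3)
bar 9: v0=F3 v1=C5 (P5)
bar 10: v0=G3 v1=G4 (P8)
  R7 @ bar2.1: A3->G4 leap 10st
  R4 @ bar5.0: B2/F3 TT untreated
  R2 @ bar6.0: B2/F3 TT -> A2/E3 P5 similar
  R2 @ bar9.0: A2/C3 m3 -> F3/C5 P5 similar
  R7 @ bar9.0: C3->C5 leap 24st
  R8 @ bar9.0: penult P5 not 3rd/6th
  R7 @ bar9.2: C5->A3 leap 15st
  R2 @ bar10.0: F3/A3 M3 -> G3/G4 P8 similar
  R7 @ bar10.0: A3->G4 leap 10st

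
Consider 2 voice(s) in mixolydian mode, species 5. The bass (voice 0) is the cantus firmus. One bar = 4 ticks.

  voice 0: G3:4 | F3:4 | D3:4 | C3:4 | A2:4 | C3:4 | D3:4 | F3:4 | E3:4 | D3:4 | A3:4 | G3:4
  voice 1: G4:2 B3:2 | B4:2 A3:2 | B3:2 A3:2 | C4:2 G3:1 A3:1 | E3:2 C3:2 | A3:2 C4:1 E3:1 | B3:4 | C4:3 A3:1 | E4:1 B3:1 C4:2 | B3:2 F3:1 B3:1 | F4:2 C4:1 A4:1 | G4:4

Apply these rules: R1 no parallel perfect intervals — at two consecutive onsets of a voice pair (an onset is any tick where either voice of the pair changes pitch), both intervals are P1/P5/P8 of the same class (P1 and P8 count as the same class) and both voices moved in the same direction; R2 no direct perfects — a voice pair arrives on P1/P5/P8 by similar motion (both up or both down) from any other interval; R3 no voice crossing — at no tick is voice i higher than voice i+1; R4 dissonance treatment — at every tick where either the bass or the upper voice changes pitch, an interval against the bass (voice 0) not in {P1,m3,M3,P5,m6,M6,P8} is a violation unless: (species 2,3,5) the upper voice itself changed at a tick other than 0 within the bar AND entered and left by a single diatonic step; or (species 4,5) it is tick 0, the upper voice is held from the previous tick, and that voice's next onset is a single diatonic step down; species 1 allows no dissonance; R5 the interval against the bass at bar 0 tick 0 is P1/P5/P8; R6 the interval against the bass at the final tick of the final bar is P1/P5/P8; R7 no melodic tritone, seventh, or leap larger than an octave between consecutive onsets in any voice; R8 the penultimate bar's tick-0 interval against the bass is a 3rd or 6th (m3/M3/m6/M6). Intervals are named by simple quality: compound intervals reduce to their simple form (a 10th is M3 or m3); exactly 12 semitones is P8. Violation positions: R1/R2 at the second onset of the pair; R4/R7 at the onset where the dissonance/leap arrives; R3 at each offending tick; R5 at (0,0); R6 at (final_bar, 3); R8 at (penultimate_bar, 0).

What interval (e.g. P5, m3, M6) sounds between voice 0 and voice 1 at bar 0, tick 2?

M3

voice 0=G3 voice 1=B3 -> M3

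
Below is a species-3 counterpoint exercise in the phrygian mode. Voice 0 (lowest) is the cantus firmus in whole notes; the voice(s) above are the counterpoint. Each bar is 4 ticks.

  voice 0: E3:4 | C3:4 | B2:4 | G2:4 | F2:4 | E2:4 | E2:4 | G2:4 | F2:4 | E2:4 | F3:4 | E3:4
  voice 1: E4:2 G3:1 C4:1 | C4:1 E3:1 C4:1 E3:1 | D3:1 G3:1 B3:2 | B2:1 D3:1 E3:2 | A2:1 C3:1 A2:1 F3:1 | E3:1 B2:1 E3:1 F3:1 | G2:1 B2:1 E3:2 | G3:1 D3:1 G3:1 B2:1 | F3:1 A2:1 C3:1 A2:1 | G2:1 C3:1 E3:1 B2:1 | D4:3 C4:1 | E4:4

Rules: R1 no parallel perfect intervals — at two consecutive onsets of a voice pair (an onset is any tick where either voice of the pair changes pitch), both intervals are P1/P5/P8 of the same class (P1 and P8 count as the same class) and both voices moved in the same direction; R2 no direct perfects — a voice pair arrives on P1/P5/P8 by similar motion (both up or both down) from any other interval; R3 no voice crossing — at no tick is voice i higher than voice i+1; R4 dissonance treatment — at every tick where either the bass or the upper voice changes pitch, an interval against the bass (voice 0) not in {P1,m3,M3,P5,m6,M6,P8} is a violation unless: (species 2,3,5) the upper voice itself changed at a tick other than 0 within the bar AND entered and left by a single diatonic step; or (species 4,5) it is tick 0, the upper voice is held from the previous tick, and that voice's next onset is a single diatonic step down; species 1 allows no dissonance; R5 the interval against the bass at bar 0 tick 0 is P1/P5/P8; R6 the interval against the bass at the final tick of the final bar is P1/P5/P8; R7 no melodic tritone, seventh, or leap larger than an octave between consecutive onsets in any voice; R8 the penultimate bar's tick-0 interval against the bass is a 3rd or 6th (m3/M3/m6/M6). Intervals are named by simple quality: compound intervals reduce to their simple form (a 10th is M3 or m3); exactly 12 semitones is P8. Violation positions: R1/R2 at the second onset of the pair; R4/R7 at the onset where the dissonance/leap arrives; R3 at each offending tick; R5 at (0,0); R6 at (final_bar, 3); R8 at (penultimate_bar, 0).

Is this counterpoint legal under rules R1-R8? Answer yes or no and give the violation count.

No (7 violations)

bar 0: v0=E3 v1=E4 (P8)
bar 1: v0=C3 v1=C4 (P8)
bar 2: v0=B2 v1=D3 (m3)
bar 3: v0=G2 v1=B2 (M3)
bar 4: v0=F2 v1=A2 (M3)
bar 5: v0=E2 v1=E3 (P8)
bar 6: v0=E2 v1=G2 (m3)
bar 7: v0=G2 v1=G3 (P8)
bar 8: v0=F2 v1=F3 (P8)
bar 9: v0=E2 v1=G2 (m3)
bar 10: v0=F3 v1=D4 (M6)
bar 11: v0=E3 v1=E4 (P8)
  R1 @ bar5.0: F2/F3 P8 -> E2/E3 P8 similar
  R4 @ bar5.3: E2/F3 m2 untreated
  R7 @ bar6.0: F3->G2 leap 10st
  R1 @ bar7.0: E2/E3 P8 -> G2/G3 P8 similar
  R7 @ bar8.0: B2->F3 leap 6st
  R7 @ bar10.0: E2->F3 leap 13st
  R7 @ bar10.0: B2->D4 leap 15st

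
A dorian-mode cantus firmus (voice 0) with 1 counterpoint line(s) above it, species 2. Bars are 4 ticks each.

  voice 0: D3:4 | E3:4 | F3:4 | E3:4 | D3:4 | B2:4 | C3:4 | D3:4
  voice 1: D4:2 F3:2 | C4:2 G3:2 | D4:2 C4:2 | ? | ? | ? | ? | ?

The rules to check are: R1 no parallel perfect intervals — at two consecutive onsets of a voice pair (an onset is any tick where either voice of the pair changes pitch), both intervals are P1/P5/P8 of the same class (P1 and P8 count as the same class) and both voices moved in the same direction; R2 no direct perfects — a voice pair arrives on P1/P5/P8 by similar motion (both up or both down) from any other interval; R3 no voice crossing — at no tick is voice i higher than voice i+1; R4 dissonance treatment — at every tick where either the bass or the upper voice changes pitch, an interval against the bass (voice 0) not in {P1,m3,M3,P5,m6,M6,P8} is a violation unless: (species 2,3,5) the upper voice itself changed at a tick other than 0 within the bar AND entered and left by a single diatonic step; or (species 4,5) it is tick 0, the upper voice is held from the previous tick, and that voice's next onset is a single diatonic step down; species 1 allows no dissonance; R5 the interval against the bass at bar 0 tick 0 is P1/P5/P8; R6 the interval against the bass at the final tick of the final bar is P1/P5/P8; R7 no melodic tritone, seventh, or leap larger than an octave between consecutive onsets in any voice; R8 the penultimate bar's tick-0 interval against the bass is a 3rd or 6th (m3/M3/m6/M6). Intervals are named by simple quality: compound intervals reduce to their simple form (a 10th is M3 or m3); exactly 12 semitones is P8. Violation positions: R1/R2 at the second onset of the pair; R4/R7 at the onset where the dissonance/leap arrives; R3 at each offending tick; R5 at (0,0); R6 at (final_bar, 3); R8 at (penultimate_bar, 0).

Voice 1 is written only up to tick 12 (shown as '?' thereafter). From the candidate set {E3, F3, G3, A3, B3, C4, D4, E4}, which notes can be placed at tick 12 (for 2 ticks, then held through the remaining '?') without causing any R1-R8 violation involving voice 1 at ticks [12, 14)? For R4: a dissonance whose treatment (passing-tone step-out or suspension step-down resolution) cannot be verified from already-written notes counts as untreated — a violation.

E3: violates R2
F3: violates R4
G3: legal
A3: violates R4
B3: violates R1
C4: legal
D4: violates R4
E4: legal

{C4, E4, G3}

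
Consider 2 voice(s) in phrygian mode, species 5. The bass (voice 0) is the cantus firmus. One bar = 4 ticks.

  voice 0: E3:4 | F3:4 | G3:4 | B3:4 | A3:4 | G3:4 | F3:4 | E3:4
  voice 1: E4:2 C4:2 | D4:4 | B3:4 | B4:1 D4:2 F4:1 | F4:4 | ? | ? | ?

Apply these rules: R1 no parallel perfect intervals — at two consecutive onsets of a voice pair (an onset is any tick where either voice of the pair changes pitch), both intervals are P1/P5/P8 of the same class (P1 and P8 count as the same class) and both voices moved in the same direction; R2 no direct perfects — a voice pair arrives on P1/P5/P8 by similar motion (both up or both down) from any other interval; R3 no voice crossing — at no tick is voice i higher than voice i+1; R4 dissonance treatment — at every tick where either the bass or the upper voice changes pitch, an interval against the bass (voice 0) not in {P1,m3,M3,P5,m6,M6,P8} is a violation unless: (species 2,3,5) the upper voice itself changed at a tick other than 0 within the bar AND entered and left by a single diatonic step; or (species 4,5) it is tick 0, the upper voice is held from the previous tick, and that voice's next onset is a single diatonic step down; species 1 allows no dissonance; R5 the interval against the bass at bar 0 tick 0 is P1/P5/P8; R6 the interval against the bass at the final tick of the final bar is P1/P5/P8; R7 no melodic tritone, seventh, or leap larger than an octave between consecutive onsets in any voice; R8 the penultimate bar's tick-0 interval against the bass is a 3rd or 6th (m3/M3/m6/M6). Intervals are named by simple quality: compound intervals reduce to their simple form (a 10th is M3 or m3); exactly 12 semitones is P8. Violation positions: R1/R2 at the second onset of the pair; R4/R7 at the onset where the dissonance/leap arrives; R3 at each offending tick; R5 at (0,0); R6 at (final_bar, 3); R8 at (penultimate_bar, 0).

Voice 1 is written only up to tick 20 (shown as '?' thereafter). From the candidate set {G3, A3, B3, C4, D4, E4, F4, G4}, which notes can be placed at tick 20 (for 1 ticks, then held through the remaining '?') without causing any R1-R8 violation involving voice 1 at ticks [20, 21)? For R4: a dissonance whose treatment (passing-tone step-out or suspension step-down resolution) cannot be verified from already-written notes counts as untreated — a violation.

G3: violates R2,R7
A3: violates R4
B3: violates R7
C4: violates R4
D4: violates R2
E4: legal
F4: violates R4
G4: legal

{E4, G4}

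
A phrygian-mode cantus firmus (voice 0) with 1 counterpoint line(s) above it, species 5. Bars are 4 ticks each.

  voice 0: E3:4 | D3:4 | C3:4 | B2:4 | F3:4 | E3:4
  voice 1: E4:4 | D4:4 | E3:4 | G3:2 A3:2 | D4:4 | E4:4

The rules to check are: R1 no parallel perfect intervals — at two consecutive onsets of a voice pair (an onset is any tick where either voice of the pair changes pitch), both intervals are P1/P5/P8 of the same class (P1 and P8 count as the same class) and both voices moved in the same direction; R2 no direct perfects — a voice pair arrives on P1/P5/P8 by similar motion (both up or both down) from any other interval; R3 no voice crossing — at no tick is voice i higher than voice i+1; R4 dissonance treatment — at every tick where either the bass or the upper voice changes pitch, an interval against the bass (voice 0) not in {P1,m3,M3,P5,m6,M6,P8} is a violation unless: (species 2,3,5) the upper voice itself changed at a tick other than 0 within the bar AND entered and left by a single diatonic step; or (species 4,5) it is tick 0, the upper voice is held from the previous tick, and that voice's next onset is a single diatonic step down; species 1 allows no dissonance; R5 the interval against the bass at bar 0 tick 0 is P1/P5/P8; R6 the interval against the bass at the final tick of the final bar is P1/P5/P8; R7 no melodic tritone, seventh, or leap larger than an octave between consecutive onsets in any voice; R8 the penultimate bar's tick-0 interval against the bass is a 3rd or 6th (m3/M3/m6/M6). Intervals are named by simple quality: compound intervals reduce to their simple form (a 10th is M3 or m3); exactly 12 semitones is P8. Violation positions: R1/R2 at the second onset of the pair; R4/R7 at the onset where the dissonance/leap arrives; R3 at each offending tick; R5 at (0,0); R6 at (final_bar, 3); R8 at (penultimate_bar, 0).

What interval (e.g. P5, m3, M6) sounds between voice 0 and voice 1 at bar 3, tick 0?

m6

voice 0=B2 voice 1=G3 -> m6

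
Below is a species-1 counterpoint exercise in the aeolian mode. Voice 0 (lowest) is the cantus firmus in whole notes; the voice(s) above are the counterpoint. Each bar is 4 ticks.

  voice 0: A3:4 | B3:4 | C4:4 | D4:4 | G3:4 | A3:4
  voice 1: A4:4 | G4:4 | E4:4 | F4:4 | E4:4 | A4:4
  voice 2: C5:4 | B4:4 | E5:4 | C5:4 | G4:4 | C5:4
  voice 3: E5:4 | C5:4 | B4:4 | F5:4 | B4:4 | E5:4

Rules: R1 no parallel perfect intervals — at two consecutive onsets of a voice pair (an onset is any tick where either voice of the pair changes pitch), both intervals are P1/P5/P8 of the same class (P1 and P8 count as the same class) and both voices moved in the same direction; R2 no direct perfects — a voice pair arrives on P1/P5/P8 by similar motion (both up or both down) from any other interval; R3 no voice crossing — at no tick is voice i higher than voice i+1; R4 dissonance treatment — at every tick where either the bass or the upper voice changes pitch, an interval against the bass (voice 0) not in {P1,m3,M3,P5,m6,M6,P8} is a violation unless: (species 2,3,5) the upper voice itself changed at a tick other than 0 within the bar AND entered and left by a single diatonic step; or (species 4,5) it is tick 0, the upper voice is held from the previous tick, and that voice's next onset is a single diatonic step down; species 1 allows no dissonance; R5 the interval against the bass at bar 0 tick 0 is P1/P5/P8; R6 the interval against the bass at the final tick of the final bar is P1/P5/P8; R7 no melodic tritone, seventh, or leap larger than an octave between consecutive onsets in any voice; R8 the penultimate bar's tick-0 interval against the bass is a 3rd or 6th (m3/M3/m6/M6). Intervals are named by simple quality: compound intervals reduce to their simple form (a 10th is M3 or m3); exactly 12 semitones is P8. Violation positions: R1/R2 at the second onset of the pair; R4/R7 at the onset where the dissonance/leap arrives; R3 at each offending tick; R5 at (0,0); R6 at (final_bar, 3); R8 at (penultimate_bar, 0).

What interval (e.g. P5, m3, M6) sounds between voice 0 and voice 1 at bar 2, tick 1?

M3

voice 0=C4 voice 1=E4 -> M3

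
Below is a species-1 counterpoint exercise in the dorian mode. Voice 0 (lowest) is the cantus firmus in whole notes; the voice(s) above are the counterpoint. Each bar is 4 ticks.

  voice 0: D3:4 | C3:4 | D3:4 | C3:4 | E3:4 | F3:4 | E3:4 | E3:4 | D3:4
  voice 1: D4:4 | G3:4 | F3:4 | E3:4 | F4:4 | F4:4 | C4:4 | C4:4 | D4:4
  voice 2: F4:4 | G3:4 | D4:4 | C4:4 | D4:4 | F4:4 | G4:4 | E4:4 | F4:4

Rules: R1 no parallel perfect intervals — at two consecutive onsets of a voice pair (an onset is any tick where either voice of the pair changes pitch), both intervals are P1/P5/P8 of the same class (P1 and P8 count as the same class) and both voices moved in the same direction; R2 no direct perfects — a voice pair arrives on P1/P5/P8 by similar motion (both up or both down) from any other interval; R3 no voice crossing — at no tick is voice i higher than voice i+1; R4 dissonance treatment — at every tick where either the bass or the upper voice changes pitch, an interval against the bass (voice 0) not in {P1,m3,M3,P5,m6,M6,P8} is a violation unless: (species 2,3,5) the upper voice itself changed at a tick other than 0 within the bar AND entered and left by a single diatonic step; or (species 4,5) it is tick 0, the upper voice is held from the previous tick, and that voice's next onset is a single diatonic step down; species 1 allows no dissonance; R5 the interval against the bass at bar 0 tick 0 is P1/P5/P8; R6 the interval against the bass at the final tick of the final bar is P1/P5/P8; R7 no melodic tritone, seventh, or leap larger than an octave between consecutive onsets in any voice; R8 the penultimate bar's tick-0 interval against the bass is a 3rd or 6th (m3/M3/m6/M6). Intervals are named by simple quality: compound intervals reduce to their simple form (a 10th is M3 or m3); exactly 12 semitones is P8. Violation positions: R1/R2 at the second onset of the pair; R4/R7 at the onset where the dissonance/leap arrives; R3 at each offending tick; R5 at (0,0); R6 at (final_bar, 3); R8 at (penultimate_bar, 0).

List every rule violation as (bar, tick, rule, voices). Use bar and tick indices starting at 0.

bar 0: v0=D3 v1=D4 v2=F4 downbeat m3
bar 1: v0=C3 v1=G3 v2=G3 downbeat P5
bar 2: v0=D3 v1=F3 v2=D4 downbeat P8
bar 3: v0=C3 v1=E3 v2=C4 downbeat P8
bar 4: v0=E3 v1=F4 v2=D4 downbeat m7
bar 5: v0=F3 v1=F4 v2=F4 downbeat P8
bar 6: v0=E3 v1=C4 v2=G4 downbeat m3
bar 7: v0=E3 v1=C4 v2=E4 downbeat P8
bar 8: v0=D3 v1=D4 v2=F4 downbeat m3
  -> R5 @ bar 0 tick 0 v(0, 2): opens on m3
  -> R2 @ bar 1 tick 0 v(0, 1): D3/D4 P8 -> C3/G3 P5 similar
  -> R2 @ bar 1 tick 0 v(0, 2): D3/F4 m3 -> C3/G3 P5 similar
  -> R2 @ bar 1 tick 0 v(1, 2): D4/F4 m3 -> G3/G3 P1 similar
  -> R7 @ bar 1 tick 0 v(2,): F4->G3 leap 10st
  -> R2 @ bar 2 tick 0 v(0, 2): C3/G3 P5 -> D3/D4 P8 similar
  -> R1 @ bar 3 tick 0 v(0, 2): D3/D4 P8 -> C3/C4 P8 similar
  -> R3 @ bar 4 tick 0 v(1, 2): F4 above D4
  -> R4 @ bar 4 tick 0 v(0, 1): E3/F4 m2 untreated
  -> R4 @ bar 4 tick 0 v(0, 2): E3/D4 m7 untreated
  -> R7 @ bar 4 tick 0 v(1,): E3->F4 leap 13st
  -> R3 @ bar 4 tick 1 v(1, 2): F4 above D4
  -> R3 @ bar 4 tick 2 v(1, 2): F4 above D4
  -> R3 @ bar 4 tick 3 v(1, 2): F4 above D4
  -> R2 @ bar 5 tick 0 v(0, 2): E3/D4 m7 -> F3/F4 P8 similar
  -> R8 @ bar 7 tick 0 v(0, 2): penult P8 not 3rd/6th
  -> R6 @ bar 8 tick 3 v(0, 2): closes on m3

(0, 0, R5, (0, 2))
(1, 0, R2, (0, 1))
(1, 0, R2, (0, 2))
(1, 0, R2, (1, 2))
(1, 0, R7, (2,))
(2, 0, R2, (0, 2))
(3, 0, R1, (0, 2))
(4, 0, R3, (1, 2))
(4, 0, R4, (0, 1))
(4, 0, R4, (0, 2))
(4, 0, R7, (1,))
(4, 1, R3, (1, 2))
(4, 2, R3, (1, 2))
(4, 3, R3, (1, 2))
(5, 0, R2, (0, 2))
(7, 0, R8, (0, 2))
(8, 3, R6, (0, 2))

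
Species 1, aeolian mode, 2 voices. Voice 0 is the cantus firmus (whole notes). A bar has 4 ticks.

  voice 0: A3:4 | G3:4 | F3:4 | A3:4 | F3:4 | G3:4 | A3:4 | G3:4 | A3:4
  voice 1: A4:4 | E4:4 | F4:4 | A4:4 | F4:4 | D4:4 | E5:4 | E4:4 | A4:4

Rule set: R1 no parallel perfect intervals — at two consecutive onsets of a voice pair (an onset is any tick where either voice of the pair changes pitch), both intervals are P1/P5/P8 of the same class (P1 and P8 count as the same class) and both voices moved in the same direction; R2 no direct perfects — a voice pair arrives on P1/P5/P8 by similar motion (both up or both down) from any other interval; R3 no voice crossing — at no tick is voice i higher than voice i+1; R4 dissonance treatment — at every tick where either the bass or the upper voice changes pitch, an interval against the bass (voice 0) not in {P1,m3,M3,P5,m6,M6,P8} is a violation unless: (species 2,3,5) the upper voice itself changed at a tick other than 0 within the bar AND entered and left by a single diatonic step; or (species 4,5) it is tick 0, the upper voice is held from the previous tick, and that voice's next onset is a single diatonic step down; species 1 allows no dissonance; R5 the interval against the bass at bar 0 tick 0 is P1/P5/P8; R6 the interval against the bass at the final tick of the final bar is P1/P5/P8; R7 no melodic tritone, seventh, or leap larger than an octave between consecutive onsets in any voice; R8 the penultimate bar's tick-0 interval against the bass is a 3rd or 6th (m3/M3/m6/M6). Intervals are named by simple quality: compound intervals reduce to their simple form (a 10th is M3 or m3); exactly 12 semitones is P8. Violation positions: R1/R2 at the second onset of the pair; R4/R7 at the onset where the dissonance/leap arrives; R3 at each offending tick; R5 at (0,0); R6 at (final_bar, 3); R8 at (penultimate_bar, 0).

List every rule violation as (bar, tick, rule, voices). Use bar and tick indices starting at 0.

(3, 0, R1, (0, 1))
(4, 0, R1, (0, 1))
(6, 0, R1, (0, 1))
(6, 0, R7, (1,))
(8, 0, R2, (0, 1))

bar 0: v0=A3 v1=A4 downbeat P8
bar 1: v0=G3 v1=E4 downbeat M6
bar 2: v0=F3 v1=F4 downbeat P8
bar 3: v0=A3 v1=A4 downbeat P8
bar 4: v0=F3 v1=F4 downbeat P8
bar 5: v0=G3 v1=D4 downbeat P5
bar 6: v0=A3 v1=E5 downbeat P5
bar 7: v0=G3 v1=E4 downbeat M6
bar 8: v0=A3 v1=A4 downbeat P8
  -> R1 @ bar 3 tick 0 v(0, 1): F3/F4 P8 -> A3/A4 P8 similar
  -> R1 @ bar 4 tick 0 v(0, 1): A3/A4 P8 -> F3/F4 P8 similar
  -> R1 @ bar 6 tick 0 v(0, 1): G3/D4 P5 -> A3/E5 P5 similar
  -> R7 @ bar 6 tick 0 v(1,): D4->E5 leap 14st
  -> R2 @ bar 8 tick 0 v(0, 1): G3/E4 M6 -> A3/A4 P8 similar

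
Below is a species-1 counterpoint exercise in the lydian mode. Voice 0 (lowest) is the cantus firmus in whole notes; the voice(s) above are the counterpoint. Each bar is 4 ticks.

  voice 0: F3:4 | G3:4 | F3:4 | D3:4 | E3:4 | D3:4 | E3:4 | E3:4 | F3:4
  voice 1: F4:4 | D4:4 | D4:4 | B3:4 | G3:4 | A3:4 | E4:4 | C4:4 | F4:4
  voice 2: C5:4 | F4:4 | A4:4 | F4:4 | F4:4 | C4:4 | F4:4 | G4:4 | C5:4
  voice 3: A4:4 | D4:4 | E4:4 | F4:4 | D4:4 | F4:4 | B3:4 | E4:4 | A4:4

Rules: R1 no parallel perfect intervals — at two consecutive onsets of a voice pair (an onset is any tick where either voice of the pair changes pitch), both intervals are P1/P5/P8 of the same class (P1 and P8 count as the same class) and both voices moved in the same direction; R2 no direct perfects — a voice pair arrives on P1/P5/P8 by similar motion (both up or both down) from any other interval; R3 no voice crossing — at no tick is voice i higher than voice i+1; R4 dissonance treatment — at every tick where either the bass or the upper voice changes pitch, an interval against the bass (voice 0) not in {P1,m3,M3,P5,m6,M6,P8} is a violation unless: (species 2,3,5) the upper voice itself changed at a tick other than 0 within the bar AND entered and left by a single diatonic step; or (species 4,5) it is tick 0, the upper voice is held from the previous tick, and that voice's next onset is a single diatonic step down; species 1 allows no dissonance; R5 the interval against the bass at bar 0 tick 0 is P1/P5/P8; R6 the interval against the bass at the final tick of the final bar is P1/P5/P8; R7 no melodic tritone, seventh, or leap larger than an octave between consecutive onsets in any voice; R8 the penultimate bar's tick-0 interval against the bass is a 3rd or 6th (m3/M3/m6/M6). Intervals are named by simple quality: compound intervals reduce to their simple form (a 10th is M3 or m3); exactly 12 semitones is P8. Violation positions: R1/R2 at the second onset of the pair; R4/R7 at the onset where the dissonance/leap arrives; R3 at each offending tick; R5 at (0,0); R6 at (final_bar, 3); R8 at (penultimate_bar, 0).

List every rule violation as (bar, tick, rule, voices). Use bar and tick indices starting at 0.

bar 0: v0=F3 v1=F4 v2=C5 v3=A4 downbeat M3
bar 1: v0=G3 v1=D4 v2=F4 v3=D4 downbeat P5
bar 2: v0=F3 v1=D4 v2=A4 v3=E4 downbeat M7
bar 3: v0=D3 v1=B3 v2=F4 v3=F4 downbeat m3
bar 4: v0=E3 v1=G3 v2=F4 v3=D4 downbeat m7
bar 5: v0=D3 v1=A3 v2=C4 v3=F4 downbeat m3
bar 6: v0=E3 v1=E4 v2=F4 v3=B3 downbeat P5
bar 7: v0=E3 v1=C4 v2=G4 v3=E4 downbeat P8
bar 8: v0=F3 v1=F4 v2=C5 v3=A4 downbeat M3
  -> R3 @ bar 0 tick 0 v(2, 3): C5 above A4
  -> R5 @ bar 0 tick 0 v(0, 3): opens on M3
  -> R3 @ bar 0 tick 1 v(2, 3): C5 above A4
  -> R3 @ bar 0 tick 2 v(2, 3): C5 above A4
  -> R3 @ bar 0 tick 3 v(2, 3): C5 above A4
  -> R2 @ bar 1 tick 0 v(1, 3): F4/A4 M3 -> D4/D4 P1 similar
  -> R3 @ bar 1 tick 0 v(2, 3): F4 above D4
  -> R4 @ bar 1 tick 0 v(0, 2): G3/F4 m7 untreated
  -> R3 @ bar 1 tick 1 v(2, 3): F4 above D4
  -> R3 @ bar 1 tick 2 v(2, 3): F4 above D4
  -> R3 @ bar 1 tick 3 v(2, 3): F4 above D4
  -> R3 @ bar 2 tick 0 v(2, 3): A4 above E4
  -> R4 @ bar 2 tick 0 v(0, 3): F3/E4 M7 untreated
  -> R3 @ bar 2 tick 1 v(2, 3): A4 above E4
  -> R3 @ bar 2 tick 2 v(2, 3): A4 above E4
  -> R3 @ bar 2 tick 3 v(2, 3): A4 above E4
  -> R2 @ bar 4 tick 0 v(1, 3): B3/F4 TT -> G3/D4 P5 similar
  -> R3 @ bar 4 tick 0 v(2, 3): F4 above D4
  -> R4 @ bar 4 tick 0 v(0, 2): E3/F4 m2 untreated
  -> R4 @ bar 4 tick 0 v(0, 3): E3/D4 m7 untreated
  -> R3 @ bar 4 tick 1 v(2, 3): F4 above D4
  -> R3 @ bar 4 tick 2 v(2, 3): F4 above D4
  -> R3 @ bar 4 tick 3 v(2, 3): F4 above D4
  -> R4 @ bar 5 tick 0 v(0, 2): D3/C4 m7 untreated
  -> R2 @ bar 6 tick 0 v(0, 1): D3/A3 P5 -> E3/E4 P8 similar
  -> R3 @ bar 6 tick 0 v(2, 3): F4 above B3
  -> R4 @ bar 6 tick 0 v(0, 2): E3/F4 m2 untreated
  -> R7 @ bar 6 tick 0 v(3,): F4->B3 leap 6st
  -> R3 @ bar 6 tick 1 v(2, 3): F4 above B3
  -> R3 @ bar 6 tick 2 v(2, 3): F4 above B3
  -> R3 @ bar 6 tick 3 v(2, 3): F4 above B3
  -> R3 @ bar 7 tick 0 v(2, 3): G4 above E4
  -> R8 @ bar 7 tick 0 v(0, 3): penult P8 not 3rd/6th
  -> R3 @ bar 7 tick 1 v(2, 3): G4 above E4
  -> R3 @ bar 7 tick 2 v(2, 3): G4 above E4
  -> R3 @ bar 7 tick 3 v(2, 3): G4 above E4
  -> R1 @ bar 8 tick 0 v(1, 2): C4/G4 P5 -> F4/C5 P5 similar
  -> R2 @ bar 8 tick 0 v(0, 1): E3/C4 m6 -> F3/F4 P8 similar
  -> R2 @ bar 8 tick 0 v(0, 2): E3/G4 m3 -> F3/C5 P5 similar
  -> R3 @ bar 8 tick 0 v(2, 3): C5 above A4
  -> R3 @ bar 8 tick 1 v(2, 3): C5 above A4
  -> R3 @ bar 8 tick 2 v(2, 3): C5 above A4
  -> R3 @ bar 8 tick 3 v(2, 3): C5 above A4
  -> R6 @ bar 8 tick 3 v(0, 3): closes on M3

(0, 0, R3, (2, 3))
(0, 0, R5, (0, 3))
(0, 1, R3, (2, 3))
(0, 2, R3, (2, 3))
(0, 3, R3, (2, 3))
(1, 0, R2, (1, 3))
(1, 0, R3, (2, 3))
(1, 0, R4, (0, 2))
(1, 1, R3, (2, 3))
(1, 2, R3, (2, 3))
(1, 3, R3, (2, 3))
(2, 0, R3, (2, 3))
(2, 0, R4, (0, 3))
(2, 1, R3, (2, 3))
(2, 2, R3, (2, 3))
(2, 3, R3, (2, 3))
(4, 0, R2, (1, 3))
(4, 0, R3, (2, 3))
(4, 0, R4, (0, 2))
(4, 0, R4, (0, 3))
(4, 1, R3, (2, 3))
(4, 2, R3, (2, 3))
(4, 3, R3, (2, 3))
(5, 0, R4, (0, 2))
(6, 0, R2, (0, 1))
(6, 0, R3, (2, 3))
(6, 0, R4, (0, 2))
(6, 0, R7, (3,))
(6, 1, R3, (2, 3))
(6, 2, R3, (2, 3))
(6, 3, R3, (2, 3))
(7, 0, R3, (2, 3))
(7, 0, R8, (0, 3))
(7, 1, R3, (2, 3))
(7, 2, R3, (2, 3))
(7, 3, R3, (2, 3))
(8, 0, R1, (1, 2))
(8, 0, R2, (0, 1))
(8, 0, R2, (0, 2))
(8, 0, R3, (2, 3))
(8, 1, R3, (2, 3))
(8, 2, R3, (2, 3))
(8, 3, R3, (2, 3))
(8, 3, R6, (0, 3))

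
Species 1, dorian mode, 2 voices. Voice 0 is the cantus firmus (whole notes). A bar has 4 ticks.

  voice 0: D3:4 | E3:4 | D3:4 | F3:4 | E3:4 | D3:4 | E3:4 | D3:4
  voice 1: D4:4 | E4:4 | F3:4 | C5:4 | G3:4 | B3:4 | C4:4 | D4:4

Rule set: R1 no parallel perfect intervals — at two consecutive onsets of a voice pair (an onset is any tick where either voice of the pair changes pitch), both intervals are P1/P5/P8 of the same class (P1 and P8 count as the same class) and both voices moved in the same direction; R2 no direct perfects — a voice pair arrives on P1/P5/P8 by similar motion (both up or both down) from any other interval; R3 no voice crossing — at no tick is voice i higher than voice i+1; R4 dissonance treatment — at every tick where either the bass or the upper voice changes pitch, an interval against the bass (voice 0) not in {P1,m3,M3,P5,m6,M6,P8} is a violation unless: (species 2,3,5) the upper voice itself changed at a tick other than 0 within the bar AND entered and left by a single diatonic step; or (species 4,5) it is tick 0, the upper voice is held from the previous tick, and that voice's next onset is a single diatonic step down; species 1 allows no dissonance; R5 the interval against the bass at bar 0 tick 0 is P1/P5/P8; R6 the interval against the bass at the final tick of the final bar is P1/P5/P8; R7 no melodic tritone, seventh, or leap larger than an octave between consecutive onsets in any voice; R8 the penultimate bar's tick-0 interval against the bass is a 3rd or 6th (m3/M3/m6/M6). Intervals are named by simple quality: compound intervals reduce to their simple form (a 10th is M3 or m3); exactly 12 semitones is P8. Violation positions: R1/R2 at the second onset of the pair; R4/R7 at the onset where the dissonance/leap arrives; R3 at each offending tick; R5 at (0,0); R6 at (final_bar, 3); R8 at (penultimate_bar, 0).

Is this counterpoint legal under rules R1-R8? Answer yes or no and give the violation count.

bar 0: v0=D3 v1=D4 (P8)
bar 1: v0=E3 v1=E4 (P8)
bar 2: v0=D3 v1=F3 (m3)
bar 3: v0=F3 v1=C5 (P5)
bar 4: v0=E3 v1=G3 (m3)
bar 5: v0=D3 v1=B3 (M6)
bar 6: v0=E3 v1=C4 (m6)
bar 7: v0=D3 v1=D4 (P8)
  R1 @ bar1.0: D3/D4 P8 -> E3/E4 P8 similar
  R7 @ bar2.0: E4->F3 leap 11st
  R2 @ bar3.0: D3/F3 m3 -> F3/C5 P5 similar
  R7 @ bar3.0: F3->C5 leap 19st
  R7 @ bar4.0: C5->G3 leap 17st

No (5 violations)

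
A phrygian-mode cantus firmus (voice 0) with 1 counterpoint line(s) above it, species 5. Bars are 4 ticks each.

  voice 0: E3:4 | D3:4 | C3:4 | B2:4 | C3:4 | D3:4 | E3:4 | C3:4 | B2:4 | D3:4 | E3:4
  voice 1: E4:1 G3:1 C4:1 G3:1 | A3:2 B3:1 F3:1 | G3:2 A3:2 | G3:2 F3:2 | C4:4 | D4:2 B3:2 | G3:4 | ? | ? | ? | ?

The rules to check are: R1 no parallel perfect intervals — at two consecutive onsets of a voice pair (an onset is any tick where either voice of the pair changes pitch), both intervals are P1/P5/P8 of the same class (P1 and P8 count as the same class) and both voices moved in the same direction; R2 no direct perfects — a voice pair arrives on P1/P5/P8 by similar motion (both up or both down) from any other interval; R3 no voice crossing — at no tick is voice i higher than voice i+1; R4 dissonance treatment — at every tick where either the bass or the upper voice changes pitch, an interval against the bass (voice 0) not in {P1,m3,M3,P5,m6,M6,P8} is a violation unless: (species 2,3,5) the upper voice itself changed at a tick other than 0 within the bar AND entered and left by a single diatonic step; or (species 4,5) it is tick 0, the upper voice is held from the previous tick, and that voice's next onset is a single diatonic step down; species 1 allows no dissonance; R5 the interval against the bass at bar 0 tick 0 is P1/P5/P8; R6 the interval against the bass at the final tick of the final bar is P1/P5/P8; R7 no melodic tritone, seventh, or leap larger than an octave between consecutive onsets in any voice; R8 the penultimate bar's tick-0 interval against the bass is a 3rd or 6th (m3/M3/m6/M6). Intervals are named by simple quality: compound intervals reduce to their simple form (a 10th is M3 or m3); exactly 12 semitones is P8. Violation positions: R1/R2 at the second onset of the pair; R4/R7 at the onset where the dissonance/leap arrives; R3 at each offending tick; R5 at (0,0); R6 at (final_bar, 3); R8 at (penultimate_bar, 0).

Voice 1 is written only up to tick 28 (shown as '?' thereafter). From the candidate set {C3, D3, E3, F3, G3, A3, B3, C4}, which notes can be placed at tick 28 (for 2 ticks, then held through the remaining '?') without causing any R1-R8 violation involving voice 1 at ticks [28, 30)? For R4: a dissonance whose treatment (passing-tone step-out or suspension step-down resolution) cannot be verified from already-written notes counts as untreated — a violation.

C3: violates R2
D3: violates R4
E3: legal
F3: violates R4
G3: legal
A3: legal
B3: violates R4
C4: legal

{A3, C4, E3, G3}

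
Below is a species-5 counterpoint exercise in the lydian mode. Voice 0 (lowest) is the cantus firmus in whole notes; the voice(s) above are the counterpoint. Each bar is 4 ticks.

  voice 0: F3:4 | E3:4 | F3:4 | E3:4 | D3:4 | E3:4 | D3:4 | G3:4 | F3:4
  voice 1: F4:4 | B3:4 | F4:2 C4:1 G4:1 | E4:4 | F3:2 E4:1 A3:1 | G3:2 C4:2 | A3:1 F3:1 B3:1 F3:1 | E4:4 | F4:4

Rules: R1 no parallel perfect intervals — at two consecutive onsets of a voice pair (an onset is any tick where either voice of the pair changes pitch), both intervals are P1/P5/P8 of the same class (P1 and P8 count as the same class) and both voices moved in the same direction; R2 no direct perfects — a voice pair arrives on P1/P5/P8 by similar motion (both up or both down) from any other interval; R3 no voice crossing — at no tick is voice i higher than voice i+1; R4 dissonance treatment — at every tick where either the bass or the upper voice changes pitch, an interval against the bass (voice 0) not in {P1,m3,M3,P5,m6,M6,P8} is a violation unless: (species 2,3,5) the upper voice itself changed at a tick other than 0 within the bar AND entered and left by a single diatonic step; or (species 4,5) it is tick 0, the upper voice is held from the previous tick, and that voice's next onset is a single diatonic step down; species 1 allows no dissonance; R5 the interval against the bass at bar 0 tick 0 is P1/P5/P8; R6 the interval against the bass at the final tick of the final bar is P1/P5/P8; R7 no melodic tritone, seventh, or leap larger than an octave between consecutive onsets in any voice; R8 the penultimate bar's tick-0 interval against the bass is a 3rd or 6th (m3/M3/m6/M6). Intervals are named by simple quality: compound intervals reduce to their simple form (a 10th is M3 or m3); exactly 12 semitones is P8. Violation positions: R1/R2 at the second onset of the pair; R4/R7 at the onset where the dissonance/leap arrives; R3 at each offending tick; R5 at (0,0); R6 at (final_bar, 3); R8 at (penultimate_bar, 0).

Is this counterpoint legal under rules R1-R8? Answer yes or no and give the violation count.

bar 0: v0=F3 v1=F4 (P8)
bar 1: v0=E3 v1=B3 (P5)
bar 2: v0=F3 v1=F4 (P8)
bar 3: v0=E3 v1=E4 (P8)
bar 4: v0=D3 v1=F3 (m3)
bar 5: v0=E3 v1=G3 (m3)
bar 6: v0=D3 v1=A3 (P5)
bar 7: v0=G3 v1=E4 (M6)
bar 8: v0=F3 v1=F4 (P8)
  R2 @ bar1.0: F3/F4 P8 -> E3/B3 P5 similar
  R7 @ bar1.0: F4->B3 leap 6st
  R2 @ bar2.0: E3/B3 P5 -> F3/F4 P8 similar
  R7 @ bar2.0: B3->F4 leap 6st
  R4 @ bar2.3: F3/G4 M2 untreated
  R2 @ bar3.0: F3/G4 M2 -> E3/E4 P8 similar
  R7 @ bar4.0: E4->F3 leap 11st
  R4 @ bar4.2: D3/E4 M2 untreated
  R7 @ bar4.2: F3->E4 leap 11st
  R2 @ bar6.0: E3/C4 m6 -> D3/A3 P5 similar
  R7 @ bar6.2: F3->B3 leap 6st
  R7 @ bar6.3: B3->F3 leap 6st
  R7 @ bar7.0: F3->E4 leap 11st

No (13 violations)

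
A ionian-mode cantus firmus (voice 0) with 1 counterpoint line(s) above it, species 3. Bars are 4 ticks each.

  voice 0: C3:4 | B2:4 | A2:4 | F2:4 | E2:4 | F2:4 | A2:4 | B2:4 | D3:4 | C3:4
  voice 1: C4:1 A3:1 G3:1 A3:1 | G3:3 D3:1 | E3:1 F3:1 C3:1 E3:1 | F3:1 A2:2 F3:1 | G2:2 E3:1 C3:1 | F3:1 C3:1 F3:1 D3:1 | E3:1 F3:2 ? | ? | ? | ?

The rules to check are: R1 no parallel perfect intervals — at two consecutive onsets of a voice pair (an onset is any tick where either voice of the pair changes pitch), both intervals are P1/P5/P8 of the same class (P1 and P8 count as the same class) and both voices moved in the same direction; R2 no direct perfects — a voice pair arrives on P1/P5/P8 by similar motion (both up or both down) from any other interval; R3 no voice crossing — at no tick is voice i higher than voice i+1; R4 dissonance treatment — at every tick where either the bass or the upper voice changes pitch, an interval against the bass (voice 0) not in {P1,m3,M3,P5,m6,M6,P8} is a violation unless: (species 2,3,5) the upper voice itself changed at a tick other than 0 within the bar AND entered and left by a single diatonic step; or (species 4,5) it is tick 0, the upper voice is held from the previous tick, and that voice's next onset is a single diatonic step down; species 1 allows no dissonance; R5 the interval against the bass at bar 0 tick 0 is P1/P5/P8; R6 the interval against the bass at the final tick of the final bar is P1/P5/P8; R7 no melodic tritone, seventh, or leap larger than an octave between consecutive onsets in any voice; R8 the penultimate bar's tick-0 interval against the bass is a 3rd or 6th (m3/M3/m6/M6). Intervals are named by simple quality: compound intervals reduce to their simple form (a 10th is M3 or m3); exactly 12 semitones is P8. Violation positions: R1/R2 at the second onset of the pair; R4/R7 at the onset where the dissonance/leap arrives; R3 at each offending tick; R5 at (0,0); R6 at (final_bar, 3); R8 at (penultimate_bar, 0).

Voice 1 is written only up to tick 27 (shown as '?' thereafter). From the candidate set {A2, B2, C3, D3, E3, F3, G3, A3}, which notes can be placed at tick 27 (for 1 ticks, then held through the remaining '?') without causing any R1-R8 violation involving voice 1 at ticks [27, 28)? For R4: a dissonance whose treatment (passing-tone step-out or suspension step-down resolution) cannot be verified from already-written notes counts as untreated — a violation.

A2: legal
B2: violates R4,R7
C3: legal
D3: violates R4
E3: legal
F3: legal
G3: violates R4
A3: legal

{A2, A3, C3, E3, F3}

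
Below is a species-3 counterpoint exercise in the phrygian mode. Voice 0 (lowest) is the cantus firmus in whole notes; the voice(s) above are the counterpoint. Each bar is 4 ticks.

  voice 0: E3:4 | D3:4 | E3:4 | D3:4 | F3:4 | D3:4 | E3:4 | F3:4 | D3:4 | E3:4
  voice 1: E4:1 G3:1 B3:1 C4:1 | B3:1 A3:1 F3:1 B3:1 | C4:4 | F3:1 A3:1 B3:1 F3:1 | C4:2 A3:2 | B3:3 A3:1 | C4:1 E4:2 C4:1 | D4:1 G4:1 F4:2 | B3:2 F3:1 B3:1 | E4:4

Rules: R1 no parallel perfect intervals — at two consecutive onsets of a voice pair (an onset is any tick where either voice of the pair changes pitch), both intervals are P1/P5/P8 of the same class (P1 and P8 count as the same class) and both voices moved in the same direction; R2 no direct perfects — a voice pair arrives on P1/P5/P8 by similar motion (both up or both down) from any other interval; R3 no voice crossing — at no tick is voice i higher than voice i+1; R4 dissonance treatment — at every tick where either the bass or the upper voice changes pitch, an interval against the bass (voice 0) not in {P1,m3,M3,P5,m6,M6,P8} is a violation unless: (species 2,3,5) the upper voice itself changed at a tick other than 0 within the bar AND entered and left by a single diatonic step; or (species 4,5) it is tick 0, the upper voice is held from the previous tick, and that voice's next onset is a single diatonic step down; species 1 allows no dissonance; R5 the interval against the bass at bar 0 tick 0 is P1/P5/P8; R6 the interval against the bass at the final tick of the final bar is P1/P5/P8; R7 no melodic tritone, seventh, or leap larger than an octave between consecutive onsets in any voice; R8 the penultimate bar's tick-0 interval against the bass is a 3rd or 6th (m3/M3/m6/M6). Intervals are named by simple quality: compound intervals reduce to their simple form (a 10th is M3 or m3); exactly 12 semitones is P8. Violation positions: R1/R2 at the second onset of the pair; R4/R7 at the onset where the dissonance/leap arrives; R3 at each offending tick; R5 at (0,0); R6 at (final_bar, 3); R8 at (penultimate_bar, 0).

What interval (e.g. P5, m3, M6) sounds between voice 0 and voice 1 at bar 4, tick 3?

voice 0=F3 voice 1=A3 -> M3

M3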